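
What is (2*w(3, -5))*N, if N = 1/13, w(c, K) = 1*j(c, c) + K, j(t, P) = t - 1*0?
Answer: -4/13 ≈ -0.30769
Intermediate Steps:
j(t, P) = t (j(t, P) = t + 0 = t)
w(c, K) = K + c (w(c, K) = 1*c + K = c + K = K + c)
N = 1/13 ≈ 0.076923
(2*w(3, -5))*N = (2*(-5 + 3))*(1/13) = (2*(-2))*(1/13) = -4*1/13 = -4/13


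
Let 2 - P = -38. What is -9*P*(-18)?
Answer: 6480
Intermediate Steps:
P = 40 (P = 2 - 1*(-38) = 2 + 38 = 40)
-9*P*(-18) = -9*40*(-18) = -360*(-18) = 6480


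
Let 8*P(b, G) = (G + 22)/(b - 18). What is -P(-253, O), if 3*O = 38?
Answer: 13/813 ≈ 0.015990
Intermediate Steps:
O = 38/3 (O = (1/3)*38 = 38/3 ≈ 12.667)
P(b, G) = (22 + G)/(8*(-18 + b)) (P(b, G) = ((G + 22)/(b - 18))/8 = ((22 + G)/(-18 + b))/8 = (22 + G)/(8*(-18 + b)))
-P(-253, O) = -(22 + 38/3)/(8*(-18 - 253)) = -104/(8*(-271)*3) = -(-1)*104/(8*271*3) = -1*(-13/813) = 13/813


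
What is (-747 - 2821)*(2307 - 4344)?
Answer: 7268016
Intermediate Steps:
(-747 - 2821)*(2307 - 4344) = -3568*(-2037) = 7268016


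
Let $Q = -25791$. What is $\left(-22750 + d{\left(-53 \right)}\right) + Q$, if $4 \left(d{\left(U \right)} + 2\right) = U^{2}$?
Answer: $- \frac{191363}{4} \approx -47841.0$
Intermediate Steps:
$d{\left(U \right)} = -2 + \frac{U^{2}}{4}$
$\left(-22750 + d{\left(-53 \right)}\right) + Q = \left(-22750 - \left(2 - \frac{\left(-53\right)^{2}}{4}\right)\right) - 25791 = \left(-22750 + \left(-2 + \frac{1}{4} \cdot 2809\right)\right) - 25791 = \left(-22750 + \left(-2 + \frac{2809}{4}\right)\right) - 25791 = \left(-22750 + \frac{2801}{4}\right) - 25791 = - \frac{88199}{4} - 25791 = - \frac{191363}{4}$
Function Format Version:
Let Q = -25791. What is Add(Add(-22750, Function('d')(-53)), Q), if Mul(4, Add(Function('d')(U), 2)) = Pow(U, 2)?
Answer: Rational(-191363, 4) ≈ -47841.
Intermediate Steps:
Function('d')(U) = Add(-2, Mul(Rational(1, 4), Pow(U, 2)))
Add(Add(-22750, Function('d')(-53)), Q) = Add(Add(-22750, Add(-2, Mul(Rational(1, 4), Pow(-53, 2)))), -25791) = Add(Add(-22750, Add(-2, Mul(Rational(1, 4), 2809))), -25791) = Add(Add(-22750, Add(-2, Rational(2809, 4))), -25791) = Add(Add(-22750, Rational(2801, 4)), -25791) = Add(Rational(-88199, 4), -25791) = Rational(-191363, 4)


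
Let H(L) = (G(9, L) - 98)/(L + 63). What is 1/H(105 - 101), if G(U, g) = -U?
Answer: -67/107 ≈ -0.62617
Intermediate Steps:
H(L) = -107/(63 + L) (H(L) = (-1*9 - 98)/(L + 63) = (-9 - 98)/(63 + L) = -107/(63 + L))
1/H(105 - 101) = 1/(-107/(63 + (105 - 101))) = 1/(-107/(63 + 4)) = 1/(-107/67) = -67/107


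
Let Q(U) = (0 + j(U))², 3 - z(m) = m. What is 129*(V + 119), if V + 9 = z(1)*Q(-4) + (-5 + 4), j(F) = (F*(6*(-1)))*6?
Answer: 5363949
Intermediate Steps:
z(m) = 3 - m
j(F) = -36*F (j(F) = (F*(-6))*6 = -6*F*6 = -36*F)
Q(U) = 1296*U² (Q(U) = (0 - 36*U)² = (-36*U)² = 1296*U²)
V = 41462 (V = -9 + ((3 - 1*1)*(1296*(-4)²) + (-5 + 4)) = -9 + ((3 - 1)*(1296*16) - 1) = -9 + (2*20736 - 1) = -9 + (41472 - 1) = -9 + 41471 = 41462)
129*(V + 119) = 129*(41462 + 119) = 129*41581 = 5363949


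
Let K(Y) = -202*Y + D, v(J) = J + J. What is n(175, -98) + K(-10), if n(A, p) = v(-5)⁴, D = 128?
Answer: 12148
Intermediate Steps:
v(J) = 2*J
n(A, p) = 10000 (n(A, p) = (2*(-5))⁴ = (-10)⁴ = 10000)
K(Y) = 128 - 202*Y (K(Y) = -202*Y + 128 = 128 - 202*Y)
n(175, -98) + K(-10) = 10000 + (128 - 202*(-10)) = 10000 + (128 + 2020) = 10000 + 2148 = 12148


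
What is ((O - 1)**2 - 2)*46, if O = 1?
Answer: -92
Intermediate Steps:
((O - 1)**2 - 2)*46 = ((1 - 1)**2 - 2)*46 = (0**2 - 2)*46 = (0 - 2)*46 = -2*46 = -92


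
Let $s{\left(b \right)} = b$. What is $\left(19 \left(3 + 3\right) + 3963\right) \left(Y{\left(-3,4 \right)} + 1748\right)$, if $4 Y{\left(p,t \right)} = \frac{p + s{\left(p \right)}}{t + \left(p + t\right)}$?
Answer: $\frac{71253729}{10} \approx 7.1254 \cdot 10^{6}$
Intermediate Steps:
$Y{\left(p,t \right)} = \frac{p}{2 \left(p + 2 t\right)}$ ($Y{\left(p,t \right)} = \frac{\left(p + p\right) \frac{1}{t + \left(p + t\right)}}{4} = \frac{2 p \frac{1}{p + 2 t}}{4} = \frac{p}{2 \left(p + 2 t\right)}$)
$\left(19 \left(3 + 3\right) + 3963\right) \left(Y{\left(-3,4 \right)} + 1748\right) = \left(19 \left(3 + 3\right) + 3963\right) \left(\frac{1}{2} \left(-3\right) \frac{1}{-3 + 2 \cdot 4} + 1748\right) = \left(19 \cdot 6 + 3963\right) \left(\frac{1}{2} \left(-3\right) \frac{1}{-3 + 8} + 1748\right) = \left(114 + 3963\right) \left(\frac{1}{2} \left(-3\right) \frac{1}{5} + 1748\right) = 4077 \left(\frac{1}{2} \left(-3\right) \frac{1}{5} + 1748\right) = 4077 \left(- \frac{3}{10} + 1748\right) = 4077 \cdot \frac{17477}{10} = \frac{71253729}{10}$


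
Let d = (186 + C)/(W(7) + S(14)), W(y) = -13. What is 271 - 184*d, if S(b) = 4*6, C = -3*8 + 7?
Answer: -28115/11 ≈ -2555.9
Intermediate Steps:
C = -17 (C = -24 + 7 = -17)
S(b) = 24
d = 169/11 (d = (186 - 17)/(-13 + 24) = 169/11 ≈ 15.364)
271 - 184*d = 271 - 184*169/11 = 271 - 31096/11 = -28115/11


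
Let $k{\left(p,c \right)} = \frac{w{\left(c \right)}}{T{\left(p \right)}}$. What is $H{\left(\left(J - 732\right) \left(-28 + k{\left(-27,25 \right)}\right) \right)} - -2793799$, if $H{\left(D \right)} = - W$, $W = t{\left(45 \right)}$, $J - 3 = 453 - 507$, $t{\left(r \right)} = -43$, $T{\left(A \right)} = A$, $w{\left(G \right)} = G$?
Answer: $2793842$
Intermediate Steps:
$k{\left(p,c \right)} = \frac{c}{p}$
$J = -51$ ($J = 3 + \left(453 - 507\right) = 3 - 54 = -51$)
$W = -43$
$H{\left(D \right)} = 43$ ($H{\left(D \right)} = \left(-1\right) \left(-43\right) = 43$)
$H{\left(\left(J - 732\right) \left(-28 + k{\left(-27,25 \right)}\right) \right)} - -2793799 = 43 - -2793799 = 43 + 2793799 = 2793842$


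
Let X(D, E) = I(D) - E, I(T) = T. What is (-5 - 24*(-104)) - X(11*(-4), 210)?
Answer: 2745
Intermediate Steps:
X(D, E) = D - E
(-5 - 24*(-104)) - X(11*(-4), 210) = (-5 - 24*(-104)) - (11*(-4) - 1*210) = (-5 + 2496) - (-44 - 210) = 2491 - 1*(-254) = 2491 + 254 = 2745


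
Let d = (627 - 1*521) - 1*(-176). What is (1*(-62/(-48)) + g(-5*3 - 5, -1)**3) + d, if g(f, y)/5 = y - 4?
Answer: -368201/24 ≈ -15342.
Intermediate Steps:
g(f, y) = -20 + 5*y (g(f, y) = 5*(y - 4) = 5*(-4 + y) = -20 + 5*y)
d = 282 (d = (627 - 521) + 176 = 106 + 176 = 282)
(1*(-62/(-48)) + g(-5*3 - 5, -1)**3) + d = (1*(-62/(-48)) + (-20 + 5*(-1))**3) + 282 = (1*(-62*(-1/48)) + (-20 - 5)**3) + 282 = (1*(31/24) + (-25)**3) + 282 = (31/24 - 15625) + 282 = -374969/24 + 282 = -368201/24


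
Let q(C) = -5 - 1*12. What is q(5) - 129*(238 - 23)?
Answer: -27752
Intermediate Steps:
q(C) = -17 (q(C) = -5 - 12 = -17)
q(5) - 129*(238 - 23) = -17 - 129*(238 - 23) = -17 - 129*215 = -17 - 27735 = -27752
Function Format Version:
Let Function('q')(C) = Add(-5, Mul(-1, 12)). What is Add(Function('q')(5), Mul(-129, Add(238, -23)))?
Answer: -27752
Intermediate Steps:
Function('q')(C) = -17 (Function('q')(C) = Add(-5, -12) = -17)
Add(Function('q')(5), Mul(-129, Add(238, -23))) = Add(-17, Mul(-129, Add(238, -23))) = Add(-17, Mul(-129, 215)) = Add(-17, -27735) = -27752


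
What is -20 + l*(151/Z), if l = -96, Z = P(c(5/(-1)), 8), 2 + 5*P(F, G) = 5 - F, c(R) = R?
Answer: -9080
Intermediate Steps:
P(F, G) = ⅗ - F/5 (P(F, G) = -⅖ + (5 - F)/5 = -⅖ + (1 - F/5) = ⅗ - F/5)
Z = 8/5 (Z = ⅗ - 1/(-1) = ⅗ - (-1) = ⅗ - ⅕*(-5) = ⅗ + 1 = 8/5 ≈ 1.6000)
-20 + l*(151/Z) = -20 - 14496/8/5 = -20 - 14496*5/8 = -20 - 96*755/8 = -20 - 9060 = -9080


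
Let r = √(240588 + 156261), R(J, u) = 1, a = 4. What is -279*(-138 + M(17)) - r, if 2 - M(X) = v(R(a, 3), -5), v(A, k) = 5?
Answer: 39339 - √396849 ≈ 38709.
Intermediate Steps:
M(X) = -3 (M(X) = 2 - 1*5 = 2 - 5 = -3)
r = √396849 ≈ 629.96
-279*(-138 + M(17)) - r = -279*(-138 - 3) - √396849 = -279*(-141) - √396849 = 39339 - √396849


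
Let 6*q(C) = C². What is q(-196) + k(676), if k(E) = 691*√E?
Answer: 73106/3 ≈ 24369.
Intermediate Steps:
q(C) = C²/6
q(-196) + k(676) = (⅙)*(-196)² + 691*√676 = (⅙)*38416 + 691*26 = 19208/3 + 17966 = 73106/3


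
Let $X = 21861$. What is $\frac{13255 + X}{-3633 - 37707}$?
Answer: $- \frac{8779}{10335} \approx -0.84944$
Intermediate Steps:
$\frac{13255 + X}{-3633 - 37707} = \frac{13255 + 21861}{-3633 - 37707} = \frac{35116}{-41340} = 35116 \left(- \frac{1}{41340}\right) = - \frac{8779}{10335}$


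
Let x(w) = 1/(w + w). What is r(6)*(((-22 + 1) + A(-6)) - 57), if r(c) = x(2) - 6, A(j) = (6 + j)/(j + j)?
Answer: 897/2 ≈ 448.50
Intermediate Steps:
A(j) = (6 + j)/(2*j) (A(j) = (6 + j)/((2*j)) = (6 + j)*(1/(2*j)) = (6 + j)/(2*j))
x(w) = 1/(2*w)
r(c) = -23/4 (r(c) = (1/2)/2 - 6 = (1/2)*(1/2) - 6 = 1/4 - 6 = -23/4)
r(6)*(((-22 + 1) + A(-6)) - 57) = -23*(((-22 + 1) + (1/2)*(6 - 6)/(-6)) - 57)/4 = -23*((-21 + (1/2)*(-1/6)*0) - 57)/4 = -23*((-21 + 0) - 57)/4 = -23*(-21 - 57)/4 = -23/4*(-78) = 897/2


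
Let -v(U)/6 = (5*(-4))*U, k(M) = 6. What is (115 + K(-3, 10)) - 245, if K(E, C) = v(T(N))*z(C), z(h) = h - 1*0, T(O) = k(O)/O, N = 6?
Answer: 1070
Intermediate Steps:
T(O) = 6/O
z(h) = h (z(h) = h + 0 = h)
v(U) = 120*U (v(U) = -6*5*(-4)*U = -(-120)*U = 120*U)
K(E, C) = 120*C (K(E, C) = (120*(6/6))*C = (120*(6*(⅙)))*C = (120*1)*C = 120*C)
(115 + K(-3, 10)) - 245 = (115 + 120*10) - 245 = (115 + 1200) - 245 = 1315 - 245 = 1070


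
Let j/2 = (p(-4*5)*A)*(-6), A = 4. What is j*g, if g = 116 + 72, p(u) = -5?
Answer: 45120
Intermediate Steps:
j = 240 (j = 2*(-5*4*(-6)) = 2*(-20*(-6)) = 2*120 = 240)
g = 188
j*g = 240*188 = 45120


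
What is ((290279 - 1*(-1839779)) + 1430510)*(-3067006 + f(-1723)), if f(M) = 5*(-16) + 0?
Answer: -10920568264848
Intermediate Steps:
f(M) = -80 (f(M) = -80 + 0 = -80)
((290279 - 1*(-1839779)) + 1430510)*(-3067006 + f(-1723)) = ((290279 - 1*(-1839779)) + 1430510)*(-3067006 - 80) = ((290279 + 1839779) + 1430510)*(-3067086) = (2130058 + 1430510)*(-3067086) = 3560568*(-3067086) = -10920568264848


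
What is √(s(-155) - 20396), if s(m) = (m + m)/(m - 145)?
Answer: I*√18355470/30 ≈ 142.81*I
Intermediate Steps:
s(m) = 2*m/(-145 + m) (s(m) = (2*m)/(-145 + m) = 2*m/(-145 + m))
√(s(-155) - 20396) = √(2*(-155)/(-145 - 155) - 20396) = √(2*(-155)/(-300) - 20396) = √(2*(-155)*(-1/300) - 20396) = √(31/30 - 20396) = √(-611849/30) = I*√18355470/30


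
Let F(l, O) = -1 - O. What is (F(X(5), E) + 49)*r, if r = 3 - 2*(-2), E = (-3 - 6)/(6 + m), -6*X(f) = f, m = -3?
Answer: 357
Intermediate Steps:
X(f) = -f/6
E = -3 (E = (-3 - 6)/(6 - 3) = -9/3 = -9*⅓ = -3)
r = 7 (r = 3 + 4 = 7)
(F(X(5), E) + 49)*r = ((-1 - 1*(-3)) + 49)*7 = ((-1 + 3) + 49)*7 = (2 + 49)*7 = 51*7 = 357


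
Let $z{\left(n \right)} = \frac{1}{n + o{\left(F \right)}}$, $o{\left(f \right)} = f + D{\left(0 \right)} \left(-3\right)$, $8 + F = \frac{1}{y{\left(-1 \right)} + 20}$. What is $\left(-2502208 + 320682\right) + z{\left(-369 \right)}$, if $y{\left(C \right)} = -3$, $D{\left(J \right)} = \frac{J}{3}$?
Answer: $- \frac{13979218625}{6408} \approx -2.1815 \cdot 10^{6}$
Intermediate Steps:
$D{\left(J \right)} = \frac{J}{3}$ ($D{\left(J \right)} = J \frac{1}{3} = \frac{J}{3}$)
$F = - \frac{135}{17}$ ($F = -8 + \frac{1}{-3 + 20} = -8 + \frac{1}{17} = - \frac{135}{17} \approx -7.9412$)
$o{\left(f \right)} = f$ ($o{\left(f \right)} = f + \frac{1}{3} \cdot 0 \left(-3\right) = f + 0 \left(-3\right) = f + 0 = f$)
$z{\left(n \right)} = \frac{1}{- \frac{135}{17} + n}$ ($z{\left(n \right)} = \frac{1}{n - \frac{135}{17}} = \frac{1}{- \frac{135}{17} + n}$)
$\left(-2502208 + 320682\right) + z{\left(-369 \right)} = \left(-2502208 + 320682\right) + \frac{17}{-135 + 17 \left(-369\right)} = -2181526 + \frac{17}{-135 - 6273} = -2181526 + \frac{17}{-6408} = -2181526 + 17 \left(- \frac{1}{6408}\right) = -2181526 - \frac{17}{6408} = - \frac{13979218625}{6408}$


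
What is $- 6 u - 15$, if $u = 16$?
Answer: $-111$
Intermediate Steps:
$- 6 u - 15 = \left(-6\right) 16 - 15 = -96 - 15 = -111$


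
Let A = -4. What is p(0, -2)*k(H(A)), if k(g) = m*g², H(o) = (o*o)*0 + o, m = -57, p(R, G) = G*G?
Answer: -3648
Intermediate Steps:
p(R, G) = G²
H(o) = o (H(o) = o²*0 + o = 0 + o = o)
k(g) = -57*g²
p(0, -2)*k(H(A)) = (-2)²*(-57*(-4)²) = 4*(-57*16) = 4*(-912) = -3648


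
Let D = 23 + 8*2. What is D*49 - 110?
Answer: 1801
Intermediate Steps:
D = 39 (D = 23 + 16 = 39)
D*49 - 110 = 39*49 - 110 = 1911 - 110 = 1801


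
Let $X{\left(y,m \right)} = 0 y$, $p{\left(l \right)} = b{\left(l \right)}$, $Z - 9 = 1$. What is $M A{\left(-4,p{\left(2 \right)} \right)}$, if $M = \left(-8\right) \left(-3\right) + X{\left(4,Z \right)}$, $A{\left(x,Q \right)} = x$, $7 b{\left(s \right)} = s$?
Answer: $-96$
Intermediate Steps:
$Z = 10$ ($Z = 9 + 1 = 10$)
$b{\left(s \right)} = \frac{s}{7}$
$p{\left(l \right)} = \frac{l}{7}$
$X{\left(y,m \right)} = 0$
$M = 24$ ($M = \left(-8\right) \left(-3\right) + 0 = 24 + 0 = 24$)
$M A{\left(-4,p{\left(2 \right)} \right)} = 24 \left(-4\right) = -96$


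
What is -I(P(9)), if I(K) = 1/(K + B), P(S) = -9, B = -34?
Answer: 1/43 ≈ 0.023256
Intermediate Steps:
I(K) = 1/(-34 + K) (I(K) = 1/(K - 34) = 1/(-34 + K))
-I(P(9)) = -1/(-34 - 9) = -1/(-43) = -1*(-1/43) = 1/43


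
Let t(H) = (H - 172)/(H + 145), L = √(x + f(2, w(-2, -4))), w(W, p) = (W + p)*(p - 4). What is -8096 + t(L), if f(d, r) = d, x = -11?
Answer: -170316195/21034 + 951*I/21034 ≈ -8097.2 + 0.045213*I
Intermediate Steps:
w(W, p) = (-4 + p)*(W + p) (w(W, p) = (W + p)*(-4 + p) = (-4 + p)*(W + p))
L = 3*I (L = √(-11 + 2) = √(-9) = 3*I ≈ 3.0*I)
t(H) = (-172 + H)/(145 + H)
-8096 + t(L) = -8096 + (-172 + 3*I)/(145 + 3*I) = -8096 + ((145 - 3*I)/21034)*(-172 + 3*I) = -8096 + (-172 + 3*I)*(145 - 3*I)/21034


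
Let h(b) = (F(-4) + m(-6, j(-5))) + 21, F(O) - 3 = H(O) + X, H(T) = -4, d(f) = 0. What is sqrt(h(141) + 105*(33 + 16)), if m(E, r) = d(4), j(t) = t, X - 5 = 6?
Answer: 2*sqrt(1294) ≈ 71.944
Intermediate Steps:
X = 11 (X = 5 + 6 = 11)
m(E, r) = 0
F(O) = 10 (F(O) = 3 + (-4 + 11) = 3 + 7 = 10)
h(b) = 31 (h(b) = (10 + 0) + 21 = 10 + 21 = 31)
sqrt(h(141) + 105*(33 + 16)) = sqrt(31 + 105*(33 + 16)) = sqrt(31 + 105*49) = sqrt(31 + 5145) = sqrt(5176) = 2*sqrt(1294)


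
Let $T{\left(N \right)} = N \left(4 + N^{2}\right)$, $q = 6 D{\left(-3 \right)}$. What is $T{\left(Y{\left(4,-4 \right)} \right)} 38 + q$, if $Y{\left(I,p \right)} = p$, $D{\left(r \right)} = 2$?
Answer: $-3028$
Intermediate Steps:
$q = 12$ ($q = 6 \cdot 2 = 12$)
$T{\left(Y{\left(4,-4 \right)} \right)} 38 + q = - 4 \left(4 + \left(-4\right)^{2}\right) 38 + 12 = - 4 \left(4 + 16\right) 38 + 12 = \left(-4\right) 20 \cdot 38 + 12 = \left(-80\right) 38 + 12 = -3040 + 12 = -3028$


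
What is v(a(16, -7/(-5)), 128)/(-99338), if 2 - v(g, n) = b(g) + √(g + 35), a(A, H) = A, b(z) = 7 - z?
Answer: -11/99338 + √51/99338 ≈ -3.8843e-5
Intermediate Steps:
v(g, n) = -5 + g - √(35 + g) (v(g, n) = 2 - ((7 - g) + √(g + 35)) = 2 - ((7 - g) + √(35 + g)) = 2 - (7 + √(35 + g) - g) = 2 + (-7 + g - √(35 + g)) = -5 + g - √(35 + g))
v(a(16, -7/(-5)), 128)/(-99338) = (-5 + 16 - √(35 + 16))/(-99338) = (-5 + 16 - √51)*(-1/99338) = (11 - √51)*(-1/99338) = -11/99338 + √51/99338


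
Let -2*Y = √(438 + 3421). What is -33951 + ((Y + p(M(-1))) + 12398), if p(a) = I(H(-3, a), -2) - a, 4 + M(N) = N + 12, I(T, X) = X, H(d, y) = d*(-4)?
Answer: -21562 - √3859/2 ≈ -21593.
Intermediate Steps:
H(d, y) = -4*d
M(N) = 8 + N (M(N) = -4 + (N + 12) = -4 + (12 + N) = 8 + N)
p(a) = -2 - a
Y = -√3859/2 (Y = -√(438 + 3421)/2 = -√3859/2 ≈ -31.060)
-33951 + ((Y + p(M(-1))) + 12398) = -33951 + ((-√3859/2 + (-2 - (8 - 1))) + 12398) = -33951 + ((-√3859/2 + (-2 - 1*7)) + 12398) = -33951 + ((-√3859/2 + (-2 - 7)) + 12398) = -33951 + ((-√3859/2 - 9) + 12398) = -33951 + ((-9 - √3859/2) + 12398) = -33951 + (12389 - √3859/2) = -21562 - √3859/2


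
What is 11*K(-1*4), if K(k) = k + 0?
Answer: -44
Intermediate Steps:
K(k) = k
11*K(-1*4) = 11*(-1*4) = 11*(-4) = -44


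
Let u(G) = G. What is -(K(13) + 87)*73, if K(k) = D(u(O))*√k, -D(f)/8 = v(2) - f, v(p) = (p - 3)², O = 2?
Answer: -6351 - 584*√13 ≈ -8456.6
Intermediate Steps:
v(p) = (-3 + p)²
D(f) = -8 + 8*f (D(f) = -8*((-3 + 2)² - f) = -8*((-1)² - f) = -8*(1 - f) = -8 + 8*f)
K(k) = 8*√k (K(k) = (-8 + 8*2)*√k = (-8 + 16)*√k = 8*√k)
-(K(13) + 87)*73 = -(8*√13 + 87)*73 = -(87 + 8*√13)*73 = -(6351 + 584*√13) = -6351 - 584*√13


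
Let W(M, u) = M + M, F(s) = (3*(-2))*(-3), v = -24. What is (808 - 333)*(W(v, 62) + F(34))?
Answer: -14250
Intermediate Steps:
F(s) = 18 (F(s) = -6*(-3) = 18)
W(M, u) = 2*M
(808 - 333)*(W(v, 62) + F(34)) = (808 - 333)*(2*(-24) + 18) = 475*(-48 + 18) = 475*(-30) = -14250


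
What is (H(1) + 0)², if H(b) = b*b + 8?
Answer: 81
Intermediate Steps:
H(b) = 8 + b² (H(b) = b² + 8 = 8 + b²)
(H(1) + 0)² = ((8 + 1²) + 0)² = ((8 + 1) + 0)² = (9 + 0)² = 9² = 81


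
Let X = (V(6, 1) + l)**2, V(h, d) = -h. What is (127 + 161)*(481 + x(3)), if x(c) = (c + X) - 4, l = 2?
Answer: 142848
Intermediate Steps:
X = 16 (X = (-1*6 + 2)**2 = (-6 + 2)**2 = (-4)**2 = 16)
x(c) = 12 + c (x(c) = (c + 16) - 4 = (16 + c) - 4 = 12 + c)
(127 + 161)*(481 + x(3)) = (127 + 161)*(481 + (12 + 3)) = 288*(481 + 15) = 288*496 = 142848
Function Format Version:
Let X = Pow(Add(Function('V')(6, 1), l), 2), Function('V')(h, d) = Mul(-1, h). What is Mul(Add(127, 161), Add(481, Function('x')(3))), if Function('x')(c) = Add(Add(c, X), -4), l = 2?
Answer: 142848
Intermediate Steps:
X = 16 (X = Pow(Add(Mul(-1, 6), 2), 2) = Pow(Add(-6, 2), 2) = Pow(-4, 2) = 16)
Function('x')(c) = Add(12, c) (Function('x')(c) = Add(Add(c, 16), -4) = Add(Add(16, c), -4) = Add(12, c))
Mul(Add(127, 161), Add(481, Function('x')(3))) = Mul(Add(127, 161), Add(481, Add(12, 3))) = Mul(288, Add(481, 15)) = Mul(288, 496) = 142848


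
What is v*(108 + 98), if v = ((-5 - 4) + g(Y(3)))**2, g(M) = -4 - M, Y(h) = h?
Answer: 52736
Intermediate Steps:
v = 256 (v = ((-5 - 4) + (-4 - 1*3))**2 = (-9 + (-4 - 3))**2 = (-9 - 7)**2 = (-16)**2 = 256)
v*(108 + 98) = 256*(108 + 98) = 256*206 = 52736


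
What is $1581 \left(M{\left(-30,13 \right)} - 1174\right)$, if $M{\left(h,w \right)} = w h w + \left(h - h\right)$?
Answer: $-9871764$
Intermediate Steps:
$M{\left(h,w \right)} = h w^{2}$ ($M{\left(h,w \right)} = h w w + 0 = h w^{2} + 0 = h w^{2}$)
$1581 \left(M{\left(-30,13 \right)} - 1174\right) = 1581 \left(- 30 \cdot 13^{2} - 1174\right) = 1581 \left(\left(-30\right) 169 - 1174\right) = 1581 \left(-5070 - 1174\right) = 1581 \left(-6244\right) = -9871764$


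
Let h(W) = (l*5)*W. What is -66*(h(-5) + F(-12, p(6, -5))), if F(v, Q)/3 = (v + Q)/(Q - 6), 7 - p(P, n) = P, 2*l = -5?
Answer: -22803/5 ≈ -4560.6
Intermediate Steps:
l = -5/2 (l = (½)*(-5) = -5/2 ≈ -2.5000)
p(P, n) = 7 - P
h(W) = -25*W/2 (h(W) = (-5/2*5)*W = -25*W/2)
F(v, Q) = 3*(Q + v)/(-6 + Q) (F(v, Q) = 3*((v + Q)/(Q - 6)) = 3*((Q + v)/(-6 + Q)) = 3*(Q + v)/(-6 + Q))
-66*(h(-5) + F(-12, p(6, -5))) = -66*(-25/2*(-5) + 3*((7 - 1*6) - 12)/(-6 + (7 - 1*6))) = -66*(125/2 + 3*((7 - 6) - 12)/(-6 + (7 - 6))) = -66*(125/2 + 3*(1 - 12)/(-6 + 1)) = -66*(125/2 + 3*(-11)/(-5)) = -66*(125/2 + 3*(-⅕)*(-11)) = -66*(125/2 + 33/5) = -66*691/10 = -22803/5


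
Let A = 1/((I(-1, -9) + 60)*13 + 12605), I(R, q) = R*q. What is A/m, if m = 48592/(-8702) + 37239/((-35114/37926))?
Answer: -76390507/41490869108138458 ≈ -1.8411e-9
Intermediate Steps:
A = 1/13502 (A = 1/((-1*(-9) + 60)*13 + 12605) = 1/((9 + 60)*13 + 12605) = 1/(69*13 + 12605) = 1/(897 + 12605) = 1/13502 ≈ 7.4063e-5)
m = -3072942460979/76390507 (m = 48592*(-1/8702) + 37239/((-35114*1/37926)) = -24296/4351 + 37239/(-17557/18963) = -24296/4351 + 37239*(-18963/17557) = -24296/4351 - 706163157/17557 = -3072942460979/76390507 ≈ -40227.)
A/m = 1/(13502*(-3072942460979/76390507)) = (1/13502)*(-76390507/3072942460979) = -76390507/41490869108138458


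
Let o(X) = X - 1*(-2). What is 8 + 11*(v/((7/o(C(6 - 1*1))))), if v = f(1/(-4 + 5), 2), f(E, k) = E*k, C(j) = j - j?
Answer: 100/7 ≈ 14.286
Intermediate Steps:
C(j) = 0
v = 2 (v = 2/(-4 + 5) = 2/1 = 1*2 = 2)
o(X) = 2 + X (o(X) = X + 2 = 2 + X)
8 + 11*(v/((7/o(C(6 - 1*1))))) = 8 + 11*(2/((7/(2 + 0)))) = 8 + 11*(2/((7/2))) = 8 + 11*(2/((7*(½)))) = 8 + 11*(2/(7/2)) = 8 + 11*(2*(2/7)) = 8 + 11*(4/7) = 8 + 44/7 = 100/7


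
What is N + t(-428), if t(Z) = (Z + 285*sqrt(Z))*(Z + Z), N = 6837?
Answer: 373205 - 487920*I*sqrt(107) ≈ 3.7321e+5 - 5.0471e+6*I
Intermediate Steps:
t(Z) = 2*Z*(Z + 285*sqrt(Z)) (t(Z) = (Z + 285*sqrt(Z))*(2*Z) = 2*Z*(Z + 285*sqrt(Z)))
N + t(-428) = 6837 + (2*(-428)**2 + 570*(-428)**(3/2)) = 6837 + (2*183184 + 570*(-856*I*sqrt(107))) = 6837 + (366368 - 487920*I*sqrt(107)) = 373205 - 487920*I*sqrt(107)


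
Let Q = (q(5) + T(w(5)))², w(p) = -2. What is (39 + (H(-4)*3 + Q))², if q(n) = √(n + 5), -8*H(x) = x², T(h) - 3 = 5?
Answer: 14009 + 3424*√10 ≈ 24837.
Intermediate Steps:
T(h) = 8 (T(h) = 3 + 5 = 8)
H(x) = -x²/8
q(n) = √(5 + n)
Q = (8 + √10)² (Q = (√(5 + 5) + 8)² = (√10 + 8)² = (8 + √10)² ≈ 124.60)
(39 + (H(-4)*3 + Q))² = (39 + (-⅛*(-4)²*3 + (8 + √10)²))² = (39 + (-⅛*16*3 + (8 + √10)²))² = (39 + (-2*3 + (8 + √10)²))² = (39 + (-6 + (8 + √10)²))² = (33 + (8 + √10)²)²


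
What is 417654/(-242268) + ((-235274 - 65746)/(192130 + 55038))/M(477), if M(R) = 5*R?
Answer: -342052994789/198355471392 ≈ -1.7244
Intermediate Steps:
417654/(-242268) + ((-235274 - 65746)/(192130 + 55038))/M(477) = 417654/(-242268) + ((-235274 - 65746)/(192130 + 55038))/((5*477)) = 417654*(-1/242268) - 301020/247168/2385 = -69609/40378 - 301020*1/247168*(1/2385) = -69609/40378 - 75255/61792*1/2385 = -69609/40378 - 5017/9824928 = -342052994789/198355471392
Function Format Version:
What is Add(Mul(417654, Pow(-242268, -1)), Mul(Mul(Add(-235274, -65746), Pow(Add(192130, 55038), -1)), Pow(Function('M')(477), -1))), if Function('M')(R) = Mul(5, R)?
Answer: Rational(-342052994789, 198355471392) ≈ -1.7244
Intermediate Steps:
Add(Mul(417654, Pow(-242268, -1)), Mul(Mul(Add(-235274, -65746), Pow(Add(192130, 55038), -1)), Pow(Function('M')(477), -1))) = Add(Mul(417654, Pow(-242268, -1)), Mul(Mul(Add(-235274, -65746), Pow(Add(192130, 55038), -1)), Pow(Mul(5, 477), -1))) = Add(Mul(417654, Rational(-1, 242268)), Mul(Mul(-301020, Pow(247168, -1)), Pow(2385, -1))) = Add(Rational(-69609, 40378), Mul(Mul(-301020, Rational(1, 247168)), Rational(1, 2385))) = Add(Rational(-69609, 40378), Mul(Rational(-75255, 61792), Rational(1, 2385))) = Add(Rational(-69609, 40378), Rational(-5017, 9824928)) = Rational(-342052994789, 198355471392)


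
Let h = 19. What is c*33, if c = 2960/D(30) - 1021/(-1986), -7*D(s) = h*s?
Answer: -14874915/12578 ≈ -1182.6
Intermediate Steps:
D(s) = -19*s/7
c = -450755/12578 (c = 2960/((-19/7*30)) - 1021/(-1986) = 2960/(-570/7) - 1021*(-1/1986) = 2960*(-7/570) + 1021/1986 = -2072/57 + 1021/1986 = -450755/12578 ≈ -35.837)
c*33 = -450755/12578*33 = -14874915/12578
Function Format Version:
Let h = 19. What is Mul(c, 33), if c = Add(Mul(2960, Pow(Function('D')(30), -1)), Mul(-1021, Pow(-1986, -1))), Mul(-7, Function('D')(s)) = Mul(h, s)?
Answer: Rational(-14874915, 12578) ≈ -1182.6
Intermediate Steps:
Function('D')(s) = Mul(Rational(-19, 7), s) (Function('D')(s) = Mul(Rational(-1, 7), Mul(19, s)) = Mul(Rational(-19, 7), s))
c = Rational(-450755, 12578) (c = Add(Mul(2960, Pow(Mul(Rational(-19, 7), 30), -1)), Mul(-1021, Pow(-1986, -1))) = Add(Mul(2960, Pow(Rational(-570, 7), -1)), Mul(-1021, Rational(-1, 1986))) = Add(Mul(2960, Rational(-7, 570)), Rational(1021, 1986)) = Add(Rational(-2072, 57), Rational(1021, 1986)) = Rational(-450755, 12578) ≈ -35.837)
Mul(c, 33) = Mul(Rational(-450755, 12578), 33) = Rational(-14874915, 12578)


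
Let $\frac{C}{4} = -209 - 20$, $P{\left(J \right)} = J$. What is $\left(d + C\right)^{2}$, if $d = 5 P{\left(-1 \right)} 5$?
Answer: $885481$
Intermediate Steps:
$C = -916$ ($C = 4 \left(-209 - 20\right) = 4 \left(-229\right) = -916$)
$d = -25$ ($d = 5 \left(-1\right) 5 = \left(-5\right) 5 = -25$)
$\left(d + C\right)^{2} = \left(-25 - 916\right)^{2} = \left(-941\right)^{2} = 885481$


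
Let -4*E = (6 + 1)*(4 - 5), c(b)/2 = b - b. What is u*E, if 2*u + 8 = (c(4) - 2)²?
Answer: -7/2 ≈ -3.5000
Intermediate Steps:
c(b) = 0 (c(b) = 2*(b - b) = 2*0 = 0)
E = 7/4 (E = -(6 + 1)*(4 - 5)/4 = -7*(-1)/4 = -¼*(-7) = 7/4 ≈ 1.7500)
u = -2 (u = -4 + (0 - 2)²/2 = -4 + (½)*(-2)² = -4 + (½)*4 = -4 + 2 = -2)
u*E = -2*7/4 = -7/2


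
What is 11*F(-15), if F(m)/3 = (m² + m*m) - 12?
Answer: 14454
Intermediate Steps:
F(m) = -36 + 6*m² (F(m) = 3*((m² + m*m) - 12) = 3*((m² + m²) - 12) = 3*(2*m² - 12) = 3*(-12 + 2*m²) = -36 + 6*m²)
11*F(-15) = 11*(-36 + 6*(-15)²) = 11*(-36 + 6*225) = 11*(-36 + 1350) = 11*1314 = 14454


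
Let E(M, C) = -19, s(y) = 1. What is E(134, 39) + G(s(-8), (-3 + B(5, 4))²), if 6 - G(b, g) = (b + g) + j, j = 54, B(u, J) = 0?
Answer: -77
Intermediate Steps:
G(b, g) = -48 - b - g (G(b, g) = 6 - ((b + g) + 54) = 6 - (54 + b + g) = 6 + (-54 - b - g) = -48 - b - g)
E(134, 39) + G(s(-8), (-3 + B(5, 4))²) = -19 + (-48 - 1*1 - (-3 + 0)²) = -19 + (-48 - 1 - 1*(-3)²) = -19 + (-48 - 1 - 1*9) = -19 + (-48 - 1 - 9) = -19 - 58 = -77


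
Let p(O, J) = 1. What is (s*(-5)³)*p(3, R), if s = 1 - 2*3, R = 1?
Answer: 625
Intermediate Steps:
s = -5 (s = 1 - 6 = -5)
(s*(-5)³)*p(3, R) = -5*(-5)³*1 = -5*(-125)*1 = 625*1 = 625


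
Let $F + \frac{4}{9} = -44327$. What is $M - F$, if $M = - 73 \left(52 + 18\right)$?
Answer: $\frac{352957}{9} \approx 39217.0$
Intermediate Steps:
$M = -5110$ ($M = \left(-73\right) 70 = -5110$)
$F = - \frac{398947}{9}$ ($F = - \frac{4}{9} - 44327 = - \frac{398947}{9} \approx -44327.0$)
$M - F = -5110 - - \frac{398947}{9} = -5110 + \frac{398947}{9} = \frac{352957}{9}$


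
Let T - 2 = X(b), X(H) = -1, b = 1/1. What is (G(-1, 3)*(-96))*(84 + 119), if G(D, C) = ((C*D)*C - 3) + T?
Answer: 214368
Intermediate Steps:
b = 1
T = 1 (T = 2 - 1 = 1)
G(D, C) = -2 + D*C² (G(D, C) = ((C*D)*C - 3) + 1 = (D*C² - 3) + 1 = (-3 + D*C²) + 1 = -2 + D*C²)
(G(-1, 3)*(-96))*(84 + 119) = ((-2 - 1*3²)*(-96))*(84 + 119) = ((-2 - 1*9)*(-96))*203 = ((-2 - 9)*(-96))*203 = -11*(-96)*203 = 1056*203 = 214368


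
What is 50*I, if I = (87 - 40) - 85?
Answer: -1900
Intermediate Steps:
I = -38 (I = 47 - 85 = -38)
50*I = 50*(-38) = -1900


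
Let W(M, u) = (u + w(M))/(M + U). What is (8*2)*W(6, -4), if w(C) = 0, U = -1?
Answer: -64/5 ≈ -12.800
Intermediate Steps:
W(M, u) = u/(-1 + M) (W(M, u) = (u + 0)/(M - 1) = u/(-1 + M))
(8*2)*W(6, -4) = (8*2)*(-4/(-1 + 6)) = 16*(-4/5) = -64/5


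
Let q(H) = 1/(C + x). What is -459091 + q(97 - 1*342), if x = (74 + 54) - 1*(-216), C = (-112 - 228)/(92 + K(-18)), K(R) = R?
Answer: -5765264741/12558 ≈ -4.5909e+5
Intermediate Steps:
C = -170/37 (C = (-112 - 228)/(92 - 18) = -340/74 = -340*1/74 = -170/37 ≈ -4.5946)
x = 344 (x = 128 + 216 = 344)
q(H) = 37/12558 (q(H) = 1/(-170/37 + 344) = 1/(12558/37) = 37/12558)
-459091 + q(97 - 1*342) = -459091 + 37/12558 = -5765264741/12558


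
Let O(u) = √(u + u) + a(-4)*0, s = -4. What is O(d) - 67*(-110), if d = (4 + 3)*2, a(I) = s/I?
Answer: 7370 + 2*√7 ≈ 7375.3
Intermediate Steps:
a(I) = -4/I
d = 14 (d = 7*2 = 14)
O(u) = √2*√u (O(u) = √(u + u) - 4/(-4)*0 = √(2*u) - 4*(-¼)*0 = √2*√u + 1*0 = √2*√u + 0 = √2*√u)
O(d) - 67*(-110) = √2*√14 - 67*(-110) = 2*√7 + 7370 = 7370 + 2*√7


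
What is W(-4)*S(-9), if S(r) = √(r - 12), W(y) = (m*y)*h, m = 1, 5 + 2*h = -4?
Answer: 18*I*√21 ≈ 82.486*I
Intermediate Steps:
h = -9/2 (h = -5/2 + (½)*(-4) = -5/2 - 2 = -9/2 ≈ -4.5000)
W(y) = -9*y/2 (W(y) = (1*y)*(-9/2) = y*(-9/2) = -9*y/2)
S(r) = √(-12 + r)
W(-4)*S(-9) = (-9/2*(-4))*√(-12 - 9) = 18*√(-21) = 18*(I*√21) = 18*I*√21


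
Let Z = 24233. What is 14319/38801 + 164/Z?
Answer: 353355691/940264633 ≈ 0.37580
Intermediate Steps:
14319/38801 + 164/Z = 14319/38801 + 164/24233 = 353355691/940264633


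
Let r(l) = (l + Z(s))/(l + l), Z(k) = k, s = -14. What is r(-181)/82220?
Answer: 39/5952728 ≈ 6.5516e-6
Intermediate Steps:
r(l) = (-14 + l)/(2*l) (r(l) = (l - 14)/(l + l) = (-14 + l)/((2*l)) = (-14 + l)*(1/(2*l)) = (-14 + l)/(2*l))
r(-181)/82220 = ((½)*(-14 - 181)/(-181))/82220 = ((½)*(-1/181)*(-195))*(1/82220) = (195/362)*(1/82220) = 39/5952728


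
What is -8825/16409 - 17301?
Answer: -283900934/16409 ≈ -17302.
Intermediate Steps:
-8825/16409 - 17301 = -283900934/16409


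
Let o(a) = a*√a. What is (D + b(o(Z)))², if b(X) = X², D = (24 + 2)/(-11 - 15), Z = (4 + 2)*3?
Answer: 34000561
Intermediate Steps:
Z = 18 (Z = 6*3 = 18)
o(a) = a^(3/2)
D = -1 (D = 26/(-26) = 26*(-1/26) = -1)
(D + b(o(Z)))² = (-1 + (18^(3/2))²)² = (-1 + (54*√2)²)² = (-1 + 5832)² = 5831² = 34000561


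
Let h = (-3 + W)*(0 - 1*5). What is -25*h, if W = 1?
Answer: -250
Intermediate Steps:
h = 10 (h = (-3 + 1)*(0 - 1*5) = -2*(0 - 5) = -2*(-5) = 10)
-25*h = -25*10 = -250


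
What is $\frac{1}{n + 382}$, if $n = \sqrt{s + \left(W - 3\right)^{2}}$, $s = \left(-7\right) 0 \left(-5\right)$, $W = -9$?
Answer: $\frac{1}{394} \approx 0.0025381$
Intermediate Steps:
$s = 0$ ($s = 0 \left(-5\right) = 0$)
$n = 12$ ($n = \sqrt{0 + \left(-9 - 3\right)^{2}} = \sqrt{0 + \left(-12\right)^{2}} = \sqrt{0 + 144} = \sqrt{144} = 12$)
$\frac{1}{n + 382} = \frac{1}{12 + 382} = \frac{1}{394}$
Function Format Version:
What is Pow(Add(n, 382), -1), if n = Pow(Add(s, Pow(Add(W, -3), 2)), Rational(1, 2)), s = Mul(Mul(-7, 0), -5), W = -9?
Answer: Rational(1, 394) ≈ 0.0025381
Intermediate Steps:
s = 0 (s = Mul(0, -5) = 0)
n = 12 (n = Pow(Add(0, Pow(Add(-9, -3), 2)), Rational(1, 2)) = Pow(Add(0, Pow(-12, 2)), Rational(1, 2)) = Pow(Add(0, 144), Rational(1, 2)) = Pow(144, Rational(1, 2)) = 12)
Pow(Add(n, 382), -1) = Pow(Add(12, 382), -1) = Pow(394, -1) = Rational(1, 394)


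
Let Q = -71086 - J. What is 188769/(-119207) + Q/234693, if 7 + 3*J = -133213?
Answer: -142449378617/83931145353 ≈ -1.6972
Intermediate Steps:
J = -133220/3 (J = -7/3 + (⅓)*(-133213) = -7/3 - 133213/3 = -133220/3 ≈ -44407.)
Q = -80038/3 (Q = -71086 - 1*(-133220/3) = -71086 + 133220/3 = -80038/3 ≈ -26679.)
188769/(-119207) + Q/234693 = 188769/(-119207) - 80038/3/234693 = 188769*(-1/119207) - 80038/3*1/234693 = -188769/119207 - 80038/704079 = -142449378617/83931145353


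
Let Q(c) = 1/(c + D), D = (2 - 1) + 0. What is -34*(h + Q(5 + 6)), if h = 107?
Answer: -21845/6 ≈ -3640.8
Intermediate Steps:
D = 1 (D = 1 + 0 = 1)
Q(c) = 1/(1 + c) (Q(c) = 1/(c + 1) = 1/(1 + c))
-34*(h + Q(5 + 6)) = -34*(107 + 1/(1 + (5 + 6))) = -34*(107 + 1/(1 + 11)) = -34*(107 + 1/12) = -34*1285/12 = -21845/6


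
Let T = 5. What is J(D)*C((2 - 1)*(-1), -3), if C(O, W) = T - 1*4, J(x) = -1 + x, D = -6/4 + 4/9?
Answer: -37/18 ≈ -2.0556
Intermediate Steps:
D = -19/18 (D = -6*1/4 + 4*(1/9) = -3/2 + 4/9 = -19/18 ≈ -1.0556)
C(O, W) = 1 (C(O, W) = 5 - 1*4 = 5 - 4 = 1)
J(D)*C((2 - 1)*(-1), -3) = (-1 - 19/18)*1 = -37/18*1 = -37/18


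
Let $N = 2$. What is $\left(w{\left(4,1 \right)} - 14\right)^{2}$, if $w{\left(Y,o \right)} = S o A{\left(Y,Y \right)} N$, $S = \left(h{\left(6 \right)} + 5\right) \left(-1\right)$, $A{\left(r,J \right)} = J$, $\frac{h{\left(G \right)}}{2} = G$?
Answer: $22500$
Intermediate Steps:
$h{\left(G \right)} = 2 G$
$S = -17$ ($S = \left(2 \cdot 6 + 5\right) \left(-1\right) = \left(12 + 5\right) \left(-1\right) = 17 \left(-1\right) = -17$)
$w{\left(Y,o \right)} = - 34 Y o$ ($w{\left(Y,o \right)} = - 17 o Y 2 = - 17 o 2 Y = - 34 Y o$)
$\left(w{\left(4,1 \right)} - 14\right)^{2} = \left(\left(-34\right) 4 \cdot 1 - 14\right)^{2} = \left(-136 - 14\right)^{2} = \left(-150\right)^{2} = 22500$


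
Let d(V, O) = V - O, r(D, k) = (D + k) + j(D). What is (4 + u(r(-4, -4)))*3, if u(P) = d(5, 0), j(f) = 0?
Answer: 27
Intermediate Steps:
r(D, k) = D + k (r(D, k) = (D + k) + 0 = D + k)
u(P) = 5 (u(P) = 5 - 1*0 = 5 + 0 = 5)
(4 + u(r(-4, -4)))*3 = (4 + 5)*3 = 9*3 = 27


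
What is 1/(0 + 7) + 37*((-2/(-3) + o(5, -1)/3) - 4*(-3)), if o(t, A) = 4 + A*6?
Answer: 3109/7 ≈ 444.14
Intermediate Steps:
o(t, A) = 4 + 6*A
1/(0 + 7) + 37*((-2/(-3) + o(5, -1)/3) - 4*(-3)) = 1/(0 + 7) + 37*((-2/(-3) + (4 + 6*(-1))/3) - 4*(-3)) = 1/7 + 37*((-2*(-1/3) + (4 - 6)*(1/3)) + 12) = 1/7 + 37*((2/3 - 2*1/3) + 12) = 1/7 + 37*((2/3 - 2/3) + 12) = 1/7 + 37*(0 + 12) = 1/7 + 37*12 = 1/7 + 444 = 3109/7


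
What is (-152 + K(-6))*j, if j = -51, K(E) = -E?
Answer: 7446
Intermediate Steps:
(-152 + K(-6))*j = (-152 - 1*(-6))*(-51) = (-152 + 6)*(-51) = -146*(-51) = 7446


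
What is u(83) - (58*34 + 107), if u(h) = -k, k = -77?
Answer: -2002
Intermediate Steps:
u(h) = 77 (u(h) = -1*(-77) = 77)
u(83) - (58*34 + 107) = 77 - (58*34 + 107) = 77 - (1972 + 107) = 77 - 1*2079 = 77 - 2079 = -2002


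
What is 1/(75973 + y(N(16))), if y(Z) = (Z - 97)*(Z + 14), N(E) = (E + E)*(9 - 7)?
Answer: 1/73399 ≈ 1.3624e-5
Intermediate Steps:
N(E) = 4*E (N(E) = (2*E)*2 = 4*E)
y(Z) = (-97 + Z)*(14 + Z)
1/(75973 + y(N(16))) = 1/(75973 + (-1358 + (4*16)**2 - 332*16)) = 1/(75973 + (-1358 + 64**2 - 83*64)) = 1/(75973 + (-1358 + 4096 - 5312)) = 1/(75973 - 2574) = 1/73399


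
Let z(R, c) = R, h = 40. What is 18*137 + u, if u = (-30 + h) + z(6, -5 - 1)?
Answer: 2482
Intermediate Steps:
u = 16 (u = (-30 + 40) + 6 = 10 + 6 = 16)
18*137 + u = 18*137 + 16 = 2466 + 16 = 2482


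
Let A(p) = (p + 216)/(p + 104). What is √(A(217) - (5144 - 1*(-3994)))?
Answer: I*√941449665/321 ≈ 95.586*I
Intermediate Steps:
A(p) = (216 + p)/(104 + p)
√(A(217) - (5144 - 1*(-3994))) = √((216 + 217)/(104 + 217) - (5144 - 1*(-3994))) = √(433/321 - (5144 + 3994)) = √((1/321)*433 - 1*9138) = √(433/321 - 9138) = √(-2932865/321) = I*√941449665/321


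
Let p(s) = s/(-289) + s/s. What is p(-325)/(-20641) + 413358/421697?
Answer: 2465524474184/2515527607553 ≈ 0.98012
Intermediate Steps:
p(s) = 1 - s/289 (p(s) = s*(-1/289) + 1 = -s/289 + 1 = 1 - s/289)
p(-325)/(-20641) + 413358/421697 = (1 - 1/289*(-325))/(-20641) + 413358/421697 = (1 + 325/289)*(-1/20641) + 413358*(1/421697) = (614/289)*(-1/20641) + 413358/421697 = -614/5965249 + 413358/421697 = 2465524474184/2515527607553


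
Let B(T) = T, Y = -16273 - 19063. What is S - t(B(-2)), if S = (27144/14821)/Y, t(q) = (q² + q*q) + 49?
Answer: -3731471742/65464357 ≈ -57.000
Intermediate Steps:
Y = -35336
t(q) = 49 + 2*q² (t(q) = (q² + q²) + 49 = 2*q² + 49 = 49 + 2*q²)
S = -3393/65464357 (S = (27144/14821)/(-35336) = (27144*(1/14821))*(-1/35336) = (27144/14821)*(-1/35336) = -3393/65464357 ≈ -5.1830e-5)
S - t(B(-2)) = -3393/65464357 - (49 + 2*(-2)²) = -3393/65464357 - (49 + 2*4) = -3393/65464357 - (49 + 8) = -3393/65464357 - 1*57 = -3393/65464357 - 57 = -3731471742/65464357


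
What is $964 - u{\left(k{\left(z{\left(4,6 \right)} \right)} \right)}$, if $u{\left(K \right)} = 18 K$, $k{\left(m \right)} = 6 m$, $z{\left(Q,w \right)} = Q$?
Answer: $532$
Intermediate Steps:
$964 - u{\left(k{\left(z{\left(4,6 \right)} \right)} \right)} = 964 - 18 \cdot 6 \cdot 4 = 964 - 18 \cdot 24 = 964 - 432 = 532$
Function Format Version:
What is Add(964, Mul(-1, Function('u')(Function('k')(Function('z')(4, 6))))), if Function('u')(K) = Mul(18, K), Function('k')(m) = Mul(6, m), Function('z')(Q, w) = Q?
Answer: 532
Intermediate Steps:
Add(964, Mul(-1, Function('u')(Function('k')(Function('z')(4, 6))))) = Add(964, Mul(-1, Mul(18, Mul(6, 4)))) = Add(964, Mul(-1, Mul(18, 24))) = Add(964, Mul(-1, 432)) = Add(964, -432) = 532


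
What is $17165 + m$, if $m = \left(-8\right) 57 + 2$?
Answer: $16711$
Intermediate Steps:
$m = -454$ ($m = -456 + 2 = -454$)
$17165 + m = 17165 - 454 = 16711$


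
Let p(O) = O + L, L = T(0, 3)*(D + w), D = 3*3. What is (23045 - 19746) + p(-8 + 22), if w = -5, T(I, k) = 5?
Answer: 3333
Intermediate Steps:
D = 9
L = 20 (L = 5*(9 - 5) = 5*4 = 20)
p(O) = 20 + O (p(O) = O + 20 = 20 + O)
(23045 - 19746) + p(-8 + 22) = (23045 - 19746) + (20 + (-8 + 22)) = 3299 + (20 + 14) = 3299 + 34 = 3333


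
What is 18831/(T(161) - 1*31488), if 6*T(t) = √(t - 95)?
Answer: -3557703168/5948964853 - 18831*√66/5948964853 ≈ -0.59806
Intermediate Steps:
T(t) = √(-95 + t)/6 (T(t) = √(t - 95)/6 = √(-95 + t)/6)
18831/(T(161) - 1*31488) = 18831/(√(-95 + 161)/6 - 1*31488) = 18831/(√66/6 - 31488) = 18831/(-31488 + √66/6)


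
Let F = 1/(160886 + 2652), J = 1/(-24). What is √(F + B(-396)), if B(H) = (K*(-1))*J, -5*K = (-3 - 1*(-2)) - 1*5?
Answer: √33434935255/817690 ≈ 0.22362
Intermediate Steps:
K = 6/5 (K = -((-3 - 1*(-2)) - 1*5)/5 = -((-3 + 2) - 5)/5 = -(-1 - 5)/5 = -⅕*(-6) = 6/5 ≈ 1.2000)
J = -1/24 ≈ -0.041667
F = 1/163538 ≈ 6.1148e-6
B(H) = 1/20 (B(H) = ((6/5)*(-1))*(-1/24) = -6/5*(-1/24) = 1/20)
√(F + B(-396)) = √(1/163538 + 1/20) = √(81779/1635380) = √33434935255/817690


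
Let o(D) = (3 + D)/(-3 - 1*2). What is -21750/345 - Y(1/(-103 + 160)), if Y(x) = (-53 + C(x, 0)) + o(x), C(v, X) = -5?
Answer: -29104/6555 ≈ -4.4400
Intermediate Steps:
o(D) = -⅗ - D/5 (o(D) = (3 + D)/(-3 - 2) = (3 + D)/(-5) = (3 + D)*(-⅕) = -⅗ - D/5)
Y(x) = -293/5 - x/5 (Y(x) = (-53 - 5) + (-⅗ - x/5) = -58 + (-⅗ - x/5) = -293/5 - x/5)
-21750/345 - Y(1/(-103 + 160)) = -21750/345 - (-293/5 - 1/(5*(-103 + 160))) = -21750/345 - (-293/5 - ⅕/57) = -75*58/69 - (-293/5 - ⅕*1/57) = -1450/23 - (-293/5 - 1/285) = -1450/23 - 1*(-16702/285) = -1450/23 + 16702/285 = -29104/6555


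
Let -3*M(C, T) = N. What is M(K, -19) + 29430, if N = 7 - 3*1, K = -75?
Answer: 88286/3 ≈ 29429.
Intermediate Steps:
N = 4 (N = 7 - 3 = 4)
M(C, T) = -4/3 (M(C, T) = -⅓*4 = -4/3)
M(K, -19) + 29430 = -4/3 + 29430 = 88286/3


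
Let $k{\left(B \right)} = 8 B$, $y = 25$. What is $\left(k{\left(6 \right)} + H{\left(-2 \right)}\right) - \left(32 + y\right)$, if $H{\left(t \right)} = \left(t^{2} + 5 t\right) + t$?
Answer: $-17$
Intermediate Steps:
$H{\left(t \right)} = t^{2} + 6 t$
$\left(k{\left(6 \right)} + H{\left(-2 \right)}\right) - \left(32 + y\right) = \left(8 \cdot 6 - 2 \left(6 - 2\right)\right) - 57 = \left(48 - 8\right) - 57 = 40 - 57 = -17$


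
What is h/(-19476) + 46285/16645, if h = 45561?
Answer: 9538921/21611868 ≈ 0.44137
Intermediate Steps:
h/(-19476) + 46285/16645 = 45561/(-19476) + 46285/16645 = 45561*(-1/19476) + 46285*(1/16645) = -15187/6492 + 9257/3329 = 9538921/21611868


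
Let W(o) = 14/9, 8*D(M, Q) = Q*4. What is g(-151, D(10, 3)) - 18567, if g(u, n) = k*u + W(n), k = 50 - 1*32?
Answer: -191551/9 ≈ -21283.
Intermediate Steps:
k = 18 (k = 50 - 32 = 18)
D(M, Q) = Q/2 (D(M, Q) = (Q*4)/8 = (4*Q)/8 = Q/2)
W(o) = 14/9 (W(o) = 14*(⅑) = 14/9)
g(u, n) = 14/9 + 18*u (g(u, n) = 18*u + 14/9 = 14/9 + 18*u)
g(-151, D(10, 3)) - 18567 = (14/9 + 18*(-151)) - 18567 = (14/9 - 2718) - 18567 = -24448/9 - 18567 = -191551/9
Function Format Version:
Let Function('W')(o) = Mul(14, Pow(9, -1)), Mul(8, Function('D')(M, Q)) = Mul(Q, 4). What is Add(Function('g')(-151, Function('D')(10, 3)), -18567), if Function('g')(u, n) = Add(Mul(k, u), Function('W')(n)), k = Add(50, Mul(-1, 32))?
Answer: Rational(-191551, 9) ≈ -21283.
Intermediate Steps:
k = 18 (k = Add(50, -32) = 18)
Function('D')(M, Q) = Mul(Rational(1, 2), Q) (Function('D')(M, Q) = Mul(Rational(1, 8), Mul(Q, 4)) = Mul(Rational(1, 8), Mul(4, Q)) = Mul(Rational(1, 2), Q))
Function('W')(o) = Rational(14, 9) (Function('W')(o) = Mul(14, Rational(1, 9)) = Rational(14, 9))
Function('g')(u, n) = Add(Rational(14, 9), Mul(18, u)) (Function('g')(u, n) = Add(Mul(18, u), Rational(14, 9)) = Add(Rational(14, 9), Mul(18, u)))
Add(Function('g')(-151, Function('D')(10, 3)), -18567) = Add(Add(Rational(14, 9), Mul(18, -151)), -18567) = Add(Add(Rational(14, 9), -2718), -18567) = Add(Rational(-24448, 9), -18567) = Rational(-191551, 9)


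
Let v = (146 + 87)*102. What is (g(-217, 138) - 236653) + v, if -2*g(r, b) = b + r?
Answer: -425695/2 ≈ -2.1285e+5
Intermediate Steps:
g(r, b) = -b/2 - r/2 (g(r, b) = -(b + r)/2 = -b/2 - r/2)
v = 23766 (v = 233*102 = 23766)
(g(-217, 138) - 236653) + v = ((-½*138 - ½*(-217)) - 236653) + 23766 = ((-69 + 217/2) - 236653) + 23766 = (79/2 - 236653) + 23766 = -473227/2 + 23766 = -425695/2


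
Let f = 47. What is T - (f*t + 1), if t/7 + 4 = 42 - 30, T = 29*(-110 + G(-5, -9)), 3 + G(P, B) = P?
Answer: -6055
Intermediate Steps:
G(P, B) = -3 + P
T = -3422 (T = 29*(-110 + (-3 - 5)) = 29*(-110 - 8) = 29*(-118) = -3422)
t = 56 (t = -28 + 7*(42 - 30) = -28 + 7*12 = -28 + 84 = 56)
T - (f*t + 1) = -3422 - (47*56 + 1) = -3422 - (2632 + 1) = -3422 - 1*2633 = -3422 - 2633 = -6055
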